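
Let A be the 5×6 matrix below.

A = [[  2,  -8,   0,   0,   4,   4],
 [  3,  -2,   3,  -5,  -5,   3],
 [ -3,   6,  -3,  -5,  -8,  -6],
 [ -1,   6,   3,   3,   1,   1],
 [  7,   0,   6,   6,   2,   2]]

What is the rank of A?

Row reduce to echelon form.
R2 ← R2 − (3/2)·R1: [0, 10, 3, -5, -11, -3]
R3 ← R3 + (3/2)·R1: [0, -6, -3, -5, -2, 0]
R4 ← R4 + (1/2)·R1: [0, 2, 3, 3, 3, 3]
R5 ← R5 − (7/2)·R1: [0, 28, 6, 6, -12, -12]
R3 ← R3 + (3/5)·R2: [0, 0, -6/5, -8, -43/5, -9/5]
R4 ← R4 − (1/5)·R2: [0, 0, 12/5, 4, 26/5, 18/5]
R5 ← R5 − (14/5)·R2: [0, 0, -12/5, 20, 94/5, -18/5]
R4 ← R4 + (2)·R3: [0, 0, 0, -12, -12, 0]
R5 ← R5 − (2)·R3: [0, 0, 0, 36, 36, 0]
R5 ← R5 + (3)·R4: [0, 0, 0, 0, 0, 0]
Echelon form has 4 nonzero rows, so rank(A) = 4.

4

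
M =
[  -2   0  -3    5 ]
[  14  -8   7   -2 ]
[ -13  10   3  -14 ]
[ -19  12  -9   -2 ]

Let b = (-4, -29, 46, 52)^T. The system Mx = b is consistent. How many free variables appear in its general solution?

Row reduce the augmented matrix [M | b].
R2 ← R2 + (7)·R1: [0, -8, -14, 33, -57]
R3 ← R3 − (13/2)·R1: [0, 10, 45/2, -93/2, 72]
R4 ← R4 − (19/2)·R1: [0, 12, 39/2, -99/2, 90]
R3 ← R3 + (5/4)·R2: [0, 0, 5, -21/4, 3/4]
R4 ← R4 + (3/2)·R2: [0, 0, -3/2, 0, 9/2]
R4 ← R4 + (3/10)·R3: [0, 0, 0, -63/40, 189/40]
The echelon form has 4 nonzero rows, and every pivot lies in the first 4 columns, so rank(M) = rank([M|b]) = 4.
The system is consistent.
Free variables = (unknowns) − (rank) = 4 − 4 = 0.

0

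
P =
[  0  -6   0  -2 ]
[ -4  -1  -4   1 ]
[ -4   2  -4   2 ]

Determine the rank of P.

Row reduce to echelon form.
Swap R1 ↔ R2
R3 ← R3 − R1: [0, 3, 0, 1]
R3 ← R3 + (1/2)·R2: [0, 0, 0, 0]
Echelon form has 2 nonzero rows, so rank(P) = 2.

2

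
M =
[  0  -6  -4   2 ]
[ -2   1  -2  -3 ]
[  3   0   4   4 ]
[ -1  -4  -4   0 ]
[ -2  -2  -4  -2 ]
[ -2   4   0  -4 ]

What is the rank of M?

2

Row reduce to echelon form.
Swap R1 ↔ R2
R3 ← R3 + (3/2)·R1: [0, 3/2, 1, -1/2]
R4 ← R4 − (1/2)·R1: [0, -9/2, -3, 3/2]
R5 ← R5 − R1: [0, -3, -2, 1]
R6 ← R6 − R1: [0, 3, 2, -1]
R3 ← R3 + (1/4)·R2: [0, 0, 0, 0]
R4 ← R4 − (3/4)·R2: [0, 0, 0, 0]
R5 ← R5 − (1/2)·R2: [0, 0, 0, 0]
R6 ← R6 + (1/2)·R2: [0, 0, 0, 0]
Echelon form has 2 nonzero rows, so rank(M) = 2.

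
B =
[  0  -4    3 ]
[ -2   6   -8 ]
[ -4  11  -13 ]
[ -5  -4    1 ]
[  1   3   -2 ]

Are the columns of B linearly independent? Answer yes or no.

Row reduce B to echelon form.
Swap R1 ↔ R2
R3 ← R3 − (2)·R1: [0, -1, 3]
R4 ← R4 − (5/2)·R1: [0, -19, 21]
R5 ← R5 + (1/2)·R1: [0, 6, -6]
R3 ← R3 − (1/4)·R2: [0, 0, 9/4]
R4 ← R4 − (19/4)·R2: [0, 0, 27/4]
R5 ← R5 + (3/2)·R2: [0, 0, -3/2]
R4 ← R4 − (3)·R3: [0, 0, 0]
R5 ← R5 + (2/3)·R3: [0, 0, 0]
3 pivots among 3 columns.
Every column is a pivot column, so the columns are linearly independent.

yes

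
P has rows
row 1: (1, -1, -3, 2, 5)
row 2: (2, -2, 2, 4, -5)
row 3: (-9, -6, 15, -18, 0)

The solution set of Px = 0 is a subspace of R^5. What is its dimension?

2

Row reduce to echelon form.
R2 ← R2 − (2)·R1: [0, 0, 8, 0, -15]
R3 ← R3 + (9)·R1: [0, -15, -12, 0, 45]
Swap R2 ↔ R3
3 nonzero rows, so rank(P) = 3.
P has 5 columns; by rank–nullity, nullity = 5 − 3 = 2.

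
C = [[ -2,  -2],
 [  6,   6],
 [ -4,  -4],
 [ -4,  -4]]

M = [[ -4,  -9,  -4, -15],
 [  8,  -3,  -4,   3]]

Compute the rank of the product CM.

First compute CM:
[[ -8,  24,  16,  24],
 [ 24, -72, -48, -72],
 [-16,  48,  32,  48],
 [-16,  48,  32,  48]]
Now row reduce the product.
R2 ← R2 + (3)·R1: [0, 0, 0, 0]
R3 ← R3 − (2)·R1: [0, 0, 0, 0]
R4 ← R4 − (2)·R1: [0, 0, 0, 0]
1 nonzero row, so rank(CM) = 1.

1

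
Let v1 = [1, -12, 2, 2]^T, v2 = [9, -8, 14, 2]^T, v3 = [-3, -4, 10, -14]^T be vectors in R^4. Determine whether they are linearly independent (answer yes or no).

Form the matrix with these vectors as rows and row reduce.
R2 ← R2 − (9)·R1: [0, 100, -4, -16]
R3 ← R3 + (3)·R1: [0, -40, 16, -8]
R3 ← R3 + (2/5)·R2: [0, 0, 72/5, -72/5]
3 nonzero rows, so the 3 vectors span a space of dimension 3.
Since 3 = 3, the vectors are linearly independent.

yes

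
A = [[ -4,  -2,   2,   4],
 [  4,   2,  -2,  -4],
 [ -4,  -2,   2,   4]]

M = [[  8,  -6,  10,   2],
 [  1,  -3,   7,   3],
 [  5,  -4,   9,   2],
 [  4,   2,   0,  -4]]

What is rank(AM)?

First compute AM:
[[ -8,  30, -36, -26],
 [  8, -30,  36,  26],
 [ -8,  30, -36, -26]]
Now row reduce the product.
R2 ← R2 + R1: [0, 0, 0, 0]
R3 ← R3 − R1: [0, 0, 0, 0]
1 nonzero row, so rank(AM) = 1.

1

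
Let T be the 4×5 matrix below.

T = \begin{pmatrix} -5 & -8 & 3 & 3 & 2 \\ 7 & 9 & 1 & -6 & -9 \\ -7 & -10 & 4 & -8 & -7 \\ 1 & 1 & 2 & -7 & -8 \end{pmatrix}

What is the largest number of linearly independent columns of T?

Row reduce to echelon form.
R2 ← R2 + (7/5)·R1: [0, -11/5, 26/5, -9/5, -31/5]
R3 ← R3 − (7/5)·R1: [0, 6/5, -1/5, -61/5, -49/5]
R4 ← R4 + (1/5)·R1: [0, -3/5, 13/5, -32/5, -38/5]
R3 ← R3 + (6/11)·R2: [0, 0, 29/11, -145/11, -145/11]
R4 ← R4 − (3/11)·R2: [0, 0, 13/11, -65/11, -65/11]
R4 ← R4 − (13/29)·R3: [0, 0, 0, 0, 0]
Echelon form has 3 nonzero rows, so rank(T) = 3.
The rank gives the maximum number of linearly independent columns: 3.

3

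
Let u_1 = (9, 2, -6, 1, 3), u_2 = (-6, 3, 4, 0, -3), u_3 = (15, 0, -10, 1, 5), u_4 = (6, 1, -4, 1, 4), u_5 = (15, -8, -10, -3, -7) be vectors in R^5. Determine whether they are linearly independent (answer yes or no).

no

Form the matrix with these vectors as rows and row reduce.
R2 ← R2 + (2/3)·R1: [0, 13/3, 0, 2/3, -1]
R3 ← R3 − (5/3)·R1: [0, -10/3, 0, -2/3, 0]
R4 ← R4 − (2/3)·R1: [0, -1/3, 0, 1/3, 2]
R5 ← R5 − (5/3)·R1: [0, -34/3, 0, -14/3, -12]
R3 ← R3 + (10/13)·R2: [0, 0, 0, -2/13, -10/13]
R4 ← R4 + (1/13)·R2: [0, 0, 0, 5/13, 25/13]
R5 ← R5 + (34/13)·R2: [0, 0, 0, -38/13, -190/13]
R4 ← R4 + (5/2)·R3: [0, 0, 0, 0, 0]
R5 ← R5 − (19)·R3: [0, 0, 0, 0, 0]
3 nonzero rows, so the 5 vectors span a space of dimension 3.
Since 3 < 5, the vectors are linearly dependent.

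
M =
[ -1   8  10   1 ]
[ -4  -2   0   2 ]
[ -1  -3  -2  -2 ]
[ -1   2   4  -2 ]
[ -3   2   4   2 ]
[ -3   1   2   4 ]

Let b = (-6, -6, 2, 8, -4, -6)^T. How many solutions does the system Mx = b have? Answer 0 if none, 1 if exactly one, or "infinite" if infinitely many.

0

Row reduce the augmented matrix [M | b].
R2 ← R2 − (4)·R1: [0, -34, -40, -2, 18]
R3 ← R3 − R1: [0, -11, -12, -3, 8]
R4 ← R4 − R1: [0, -6, -6, -3, 14]
R5 ← R5 − (3)·R1: [0, -22, -26, -1, 14]
R6 ← R6 − (3)·R1: [0, -23, -28, 1, 12]
R3 ← R3 − (11/34)·R2: [0, 0, 16/17, -40/17, 37/17]
R4 ← R4 − (3/17)·R2: [0, 0, 18/17, -45/17, 184/17]
R5 ← R5 − (11/17)·R2: [0, 0, -2/17, 5/17, 40/17]
R6 ← R6 − (23/34)·R2: [0, 0, -16/17, 40/17, -3/17]
R4 ← R4 − (9/8)·R3: [0, 0, 0, 0, 67/8]
R5 ← R5 + (1/8)·R3: [0, 0, 0, 0, 21/8]
R6 ← R6 + R3: [0, 0, 0, 0, 2]
R5 ← R5 − (21/67)·R4: [0, 0, 0, 0, 0]
R6 ← R6 − (16/67)·R4: [0, 0, 0, 0, 0]
The echelon form has 4 nonzero rows; the last pivot sits in the augmented column, so rank(M) = 3 but rank([M|b]) = 4.
Since the ranks differ, the system is inconsistent.
It has no solutions.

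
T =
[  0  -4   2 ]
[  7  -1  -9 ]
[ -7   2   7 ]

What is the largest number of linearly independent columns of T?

Row reduce to echelon form.
Swap R1 ↔ R2
R3 ← R3 + R1: [0, 1, -2]
R3 ← R3 + (1/4)·R2: [0, 0, -3/2]
Echelon form has 3 nonzero rows, so rank(T) = 3.
The rank gives the maximum number of linearly independent columns: 3.

3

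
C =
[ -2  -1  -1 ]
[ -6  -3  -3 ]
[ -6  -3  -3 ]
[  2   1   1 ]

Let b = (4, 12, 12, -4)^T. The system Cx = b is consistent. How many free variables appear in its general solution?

Row reduce the augmented matrix [C | b].
R2 ← R2 − (3)·R1: [0, 0, 0, 0]
R3 ← R3 − (3)·R1: [0, 0, 0, 0]
R4 ← R4 + R1: [0, 0, 0, 0]
The echelon form has 1 nonzero rows, and every pivot lies in the first 3 columns, so rank(C) = rank([C|b]) = 1.
The system is consistent.
Free variables = (unknowns) − (rank) = 3 − 1 = 2.

2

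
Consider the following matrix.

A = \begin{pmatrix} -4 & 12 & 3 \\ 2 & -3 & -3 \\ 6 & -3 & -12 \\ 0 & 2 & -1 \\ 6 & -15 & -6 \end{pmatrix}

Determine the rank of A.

2

Row reduce to echelon form.
R2 ← R2 + (1/2)·R1: [0, 3, -3/2]
R3 ← R3 + (3/2)·R1: [0, 15, -15/2]
R5 ← R5 + (3/2)·R1: [0, 3, -3/2]
R3 ← R3 − (5)·R2: [0, 0, 0]
R4 ← R4 − (2/3)·R2: [0, 0, 0]
R5 ← R5 − R2: [0, 0, 0]
Echelon form has 2 nonzero rows, so rank(A) = 2.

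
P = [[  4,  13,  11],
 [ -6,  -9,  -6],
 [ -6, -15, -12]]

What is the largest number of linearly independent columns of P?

2

Row reduce to echelon form.
R2 ← R2 + (3/2)·R1: [0, 21/2, 21/2]
R3 ← R3 + (3/2)·R1: [0, 9/2, 9/2]
R3 ← R3 − (3/7)·R2: [0, 0, 0]
Echelon form has 2 nonzero rows, so rank(P) = 2.
The rank gives the maximum number of linearly independent columns: 2.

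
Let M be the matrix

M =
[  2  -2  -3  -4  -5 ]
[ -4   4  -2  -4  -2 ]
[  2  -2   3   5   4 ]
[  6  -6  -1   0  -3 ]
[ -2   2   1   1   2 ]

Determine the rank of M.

Row reduce to echelon form.
R2 ← R2 + (2)·R1: [0, 0, -8, -12, -12]
R3 ← R3 − R1: [0, 0, 6, 9, 9]
R4 ← R4 − (3)·R1: [0, 0, 8, 12, 12]
R5 ← R5 + R1: [0, 0, -2, -3, -3]
R3 ← R3 + (3/4)·R2: [0, 0, 0, 0, 0]
R4 ← R4 + R2: [0, 0, 0, 0, 0]
R5 ← R5 − (1/4)·R2: [0, 0, 0, 0, 0]
Echelon form has 2 nonzero rows, so rank(M) = 2.

2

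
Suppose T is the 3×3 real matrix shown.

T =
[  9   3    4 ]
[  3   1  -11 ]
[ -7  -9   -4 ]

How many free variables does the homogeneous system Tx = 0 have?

Row reduce to echelon form.
R2 ← R2 − (1/3)·R1: [0, 0, -37/3]
R3 ← R3 + (7/9)·R1: [0, -20/3, -8/9]
Swap R2 ↔ R3
3 nonzero rows, so rank(T) = 3.
T has 3 columns; by rank–nullity, nullity = 3 − 3 = 0.

0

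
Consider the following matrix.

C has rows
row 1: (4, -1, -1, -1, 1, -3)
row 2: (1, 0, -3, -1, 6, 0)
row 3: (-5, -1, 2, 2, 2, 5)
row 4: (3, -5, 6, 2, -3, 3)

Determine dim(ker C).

2

Row reduce to echelon form.
R2 ← R2 − (1/4)·R1: [0, 1/4, -11/4, -3/4, 23/4, 3/4]
R3 ← R3 + (5/4)·R1: [0, -9/4, 3/4, 3/4, 13/4, 5/4]
R4 ← R4 − (3/4)·R1: [0, -17/4, 27/4, 11/4, -15/4, 21/4]
R3 ← R3 + (9)·R2: [0, 0, -24, -6, 55, 8]
R4 ← R4 + (17)·R2: [0, 0, -40, -10, 94, 18]
R4 ← R4 − (5/3)·R3: [0, 0, 0, 0, 7/3, 14/3]
4 nonzero rows, so rank(C) = 4.
C has 6 columns; by rank–nullity, nullity = 6 − 4 = 2.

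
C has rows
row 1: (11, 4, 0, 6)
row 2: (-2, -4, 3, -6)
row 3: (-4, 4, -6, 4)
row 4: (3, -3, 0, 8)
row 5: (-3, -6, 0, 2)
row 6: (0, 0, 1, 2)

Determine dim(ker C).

0

Row reduce to echelon form.
R2 ← R2 + (2/11)·R1: [0, -36/11, 3, -54/11]
R3 ← R3 + (4/11)·R1: [0, 60/11, -6, 68/11]
R4 ← R4 − (3/11)·R1: [0, -45/11, 0, 70/11]
R5 ← R5 + (3/11)·R1: [0, -54/11, 0, 40/11]
R3 ← R3 + (5/3)·R2: [0, 0, -1, -2]
R4 ← R4 − (5/4)·R2: [0, 0, -15/4, 25/2]
R5 ← R5 − (3/2)·R2: [0, 0, -9/2, 11]
R4 ← R4 − (15/4)·R3: [0, 0, 0, 20]
R5 ← R5 − (9/2)·R3: [0, 0, 0, 20]
R6 ← R6 + R3: [0, 0, 0, 0]
R5 ← R5 − R4: [0, 0, 0, 0]
4 nonzero rows, so rank(C) = 4.
C has 4 columns; by rank–nullity, nullity = 4 − 4 = 0.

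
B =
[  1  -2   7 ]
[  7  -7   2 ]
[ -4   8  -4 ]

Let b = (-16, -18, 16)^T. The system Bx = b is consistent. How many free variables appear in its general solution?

Row reduce the augmented matrix [B | b].
R2 ← R2 − (7)·R1: [0, 7, -47, 94]
R3 ← R3 + (4)·R1: [0, 0, 24, -48]
The echelon form has 3 nonzero rows, and every pivot lies in the first 3 columns, so rank(B) = rank([B|b]) = 3.
The system is consistent.
Free variables = (unknowns) − (rank) = 3 − 3 = 0.

0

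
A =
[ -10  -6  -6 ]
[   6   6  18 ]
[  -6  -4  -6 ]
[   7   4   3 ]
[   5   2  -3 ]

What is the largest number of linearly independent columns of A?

Row reduce to echelon form.
R2 ← R2 + (3/5)·R1: [0, 12/5, 72/5]
R3 ← R3 − (3/5)·R1: [0, -2/5, -12/5]
R4 ← R4 + (7/10)·R1: [0, -1/5, -6/5]
R5 ← R5 + (1/2)·R1: [0, -1, -6]
R3 ← R3 + (1/6)·R2: [0, 0, 0]
R4 ← R4 + (1/12)·R2: [0, 0, 0]
R5 ← R5 + (5/12)·R2: [0, 0, 0]
Echelon form has 2 nonzero rows, so rank(A) = 2.
The rank gives the maximum number of linearly independent columns: 2.

2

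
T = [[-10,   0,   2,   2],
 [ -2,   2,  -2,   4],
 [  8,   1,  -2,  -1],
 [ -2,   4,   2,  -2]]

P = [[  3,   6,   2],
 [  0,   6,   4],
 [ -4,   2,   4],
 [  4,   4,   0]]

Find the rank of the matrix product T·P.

First compute TP:
[[-30, -48, -12],
 [ 18,  12,  -4],
 [ 28,  46,  12],
 [-22,   8,  20]]
Now row reduce the product.
R2 ← R2 + (3/5)·R1: [0, -84/5, -56/5]
R3 ← R3 + (14/15)·R1: [0, 6/5, 4/5]
R4 ← R4 − (11/15)·R1: [0, 216/5, 144/5]
R3 ← R3 + (1/14)·R2: [0, 0, 0]
R4 ← R4 + (18/7)·R2: [0, 0, 0]
2 nonzero rows, so rank(TP) = 2.

2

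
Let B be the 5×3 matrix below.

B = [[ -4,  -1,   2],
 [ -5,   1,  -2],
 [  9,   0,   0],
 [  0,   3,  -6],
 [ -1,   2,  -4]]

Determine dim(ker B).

1

Row reduce to echelon form.
R2 ← R2 − (5/4)·R1: [0, 9/4, -9/2]
R3 ← R3 + (9/4)·R1: [0, -9/4, 9/2]
R5 ← R5 − (1/4)·R1: [0, 9/4, -9/2]
R3 ← R3 + R2: [0, 0, 0]
R4 ← R4 − (4/3)·R2: [0, 0, 0]
R5 ← R5 − R2: [0, 0, 0]
2 nonzero rows, so rank(B) = 2.
B has 3 columns; by rank–nullity, nullity = 3 − 2 = 1.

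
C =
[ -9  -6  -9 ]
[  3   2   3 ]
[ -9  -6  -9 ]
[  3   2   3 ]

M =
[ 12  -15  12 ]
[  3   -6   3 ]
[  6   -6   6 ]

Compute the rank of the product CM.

First compute CM:
[[-180, 225, -180],
 [ 60, -75,  60],
 [-180, 225, -180],
 [ 60, -75,  60]]
Now row reduce the product.
R2 ← R2 + (1/3)·R1: [0, 0, 0]
R3 ← R3 − R1: [0, 0, 0]
R4 ← R4 + (1/3)·R1: [0, 0, 0]
1 nonzero row, so rank(CM) = 1.

1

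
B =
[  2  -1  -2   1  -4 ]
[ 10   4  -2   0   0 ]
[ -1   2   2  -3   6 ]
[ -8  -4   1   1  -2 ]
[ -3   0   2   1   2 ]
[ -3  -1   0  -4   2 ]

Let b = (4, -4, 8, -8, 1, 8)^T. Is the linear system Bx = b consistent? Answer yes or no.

no

Row reduce the augmented matrix [B | b].
R2 ← R2 − (5)·R1: [0, 9, 8, -5, 20, -24]
R3 ← R3 + (1/2)·R1: [0, 3/2, 1, -5/2, 4, 10]
R4 ← R4 + (4)·R1: [0, -8, -7, 5, -18, 8]
R5 ← R5 + (3/2)·R1: [0, -3/2, -1, 5/2, -4, 7]
R6 ← R6 + (3/2)·R1: [0, -5/2, -3, -5/2, -4, 14]
R3 ← R3 − (1/6)·R2: [0, 0, -1/3, -5/3, 2/3, 14]
R4 ← R4 + (8/9)·R2: [0, 0, 1/9, 5/9, -2/9, -40/3]
R5 ← R5 + (1/6)·R2: [0, 0, 1/3, 5/3, -2/3, 3]
R6 ← R6 + (5/18)·R2: [0, 0, -7/9, -35/9, 14/9, 22/3]
R4 ← R4 + (1/3)·R3: [0, 0, 0, 0, 0, -26/3]
R5 ← R5 + R3: [0, 0, 0, 0, 0, 17]
R6 ← R6 − (7/3)·R3: [0, 0, 0, 0, 0, -76/3]
R5 ← R5 + (51/26)·R4: [0, 0, 0, 0, 0, 0]
R6 ← R6 − (38/13)·R4: [0, 0, 0, 0, 0, 0]
The echelon form has 4 nonzero rows; the last pivot sits in the augmented column, so rank(B) = 3 but rank([B|b]) = 4.
Since the ranks differ, the system is inconsistent.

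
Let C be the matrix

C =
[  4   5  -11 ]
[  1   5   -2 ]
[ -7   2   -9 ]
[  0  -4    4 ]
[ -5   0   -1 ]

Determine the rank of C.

3

Row reduce to echelon form.
R2 ← R2 − (1/4)·R1: [0, 15/4, 3/4]
R3 ← R3 + (7/4)·R1: [0, 43/4, -113/4]
R5 ← R5 + (5/4)·R1: [0, 25/4, -59/4]
R3 ← R3 − (43/15)·R2: [0, 0, -152/5]
R4 ← R4 + (16/15)·R2: [0, 0, 24/5]
R5 ← R5 − (5/3)·R2: [0, 0, -16]
R4 ← R4 + (3/19)·R3: [0, 0, 0]
R5 ← R5 − (10/19)·R3: [0, 0, 0]
Echelon form has 3 nonzero rows, so rank(C) = 3.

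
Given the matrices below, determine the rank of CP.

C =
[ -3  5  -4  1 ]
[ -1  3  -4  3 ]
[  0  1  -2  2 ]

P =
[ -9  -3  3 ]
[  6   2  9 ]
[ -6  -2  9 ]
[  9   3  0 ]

2

First compute CP:
[[ 90,  30,   0],
 [ 78,  26, -12],
 [ 36,  12,  -9]]
Now row reduce the product.
R2 ← R2 − (13/15)·R1: [0, 0, -12]
R3 ← R3 − (2/5)·R1: [0, 0, -9]
R3 ← R3 − (3/4)·R2: [0, 0, 0]
2 nonzero rows, so rank(CP) = 2.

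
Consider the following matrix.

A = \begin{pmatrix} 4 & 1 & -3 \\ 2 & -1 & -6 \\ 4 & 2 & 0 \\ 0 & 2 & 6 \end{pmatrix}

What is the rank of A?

2

Row reduce to echelon form.
R2 ← R2 − (1/2)·R1: [0, -3/2, -9/2]
R3 ← R3 − R1: [0, 1, 3]
R3 ← R3 + (2/3)·R2: [0, 0, 0]
R4 ← R4 + (4/3)·R2: [0, 0, 0]
Echelon form has 2 nonzero rows, so rank(A) = 2.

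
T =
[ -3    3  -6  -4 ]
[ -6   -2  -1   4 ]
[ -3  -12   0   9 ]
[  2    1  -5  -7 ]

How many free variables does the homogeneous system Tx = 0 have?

Row reduce to echelon form.
R2 ← R2 − (2)·R1: [0, -8, 11, 12]
R3 ← R3 − R1: [0, -15, 6, 13]
R4 ← R4 + (2/3)·R1: [0, 3, -9, -29/3]
R3 ← R3 − (15/8)·R2: [0, 0, -117/8, -19/2]
R4 ← R4 + (3/8)·R2: [0, 0, -39/8, -31/6]
R4 ← R4 − (1/3)·R3: [0, 0, 0, -2]
4 nonzero rows, so rank(T) = 4.
T has 4 columns; by rank–nullity, nullity = 4 − 4 = 0.

0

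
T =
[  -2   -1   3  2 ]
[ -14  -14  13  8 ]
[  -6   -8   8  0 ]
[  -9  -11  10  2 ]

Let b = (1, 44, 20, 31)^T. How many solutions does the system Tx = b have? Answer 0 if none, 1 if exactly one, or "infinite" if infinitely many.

Row reduce the augmented matrix [T | b].
R2 ← R2 − (7)·R1: [0, -7, -8, -6, 37]
R3 ← R3 − (3)·R1: [0, -5, -1, -6, 17]
R4 ← R4 − (9/2)·R1: [0, -13/2, -7/2, -7, 53/2]
R3 ← R3 − (5/7)·R2: [0, 0, 33/7, -12/7, -66/7]
R4 ← R4 − (13/14)·R2: [0, 0, 55/14, -10/7, -55/7]
R4 ← R4 − (5/6)·R3: [0, 0, 0, 0, 0]
The echelon form has 3 nonzero rows, and every pivot lies in the first 4 columns, so rank(T) = rank([T|b]) = 3.
The system is consistent.
rank = 3 < 4 unknowns, so there are infinitely many solutions.

infinite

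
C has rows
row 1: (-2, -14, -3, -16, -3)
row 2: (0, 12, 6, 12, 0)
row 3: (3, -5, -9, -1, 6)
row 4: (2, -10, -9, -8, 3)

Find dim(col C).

3

Row reduce to echelon form.
R3 ← R3 + (3/2)·R1: [0, -26, -27/2, -25, 3/2]
R4 ← R4 + R1: [0, -24, -12, -24, 0]
R3 ← R3 + (13/6)·R2: [0, 0, -1/2, 1, 3/2]
R4 ← R4 + (2)·R2: [0, 0, 0, 0, 0]
Echelon form has 3 nonzero rows, so rank(C) = 3.
The column space has dimension equal to the rank: 3.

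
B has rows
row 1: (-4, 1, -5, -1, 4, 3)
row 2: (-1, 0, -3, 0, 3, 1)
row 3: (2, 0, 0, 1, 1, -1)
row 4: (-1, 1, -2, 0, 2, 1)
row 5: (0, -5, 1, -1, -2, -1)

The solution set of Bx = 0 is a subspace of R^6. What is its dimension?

3

Row reduce to echelon form.
R2 ← R2 − (1/4)·R1: [0, -1/4, -7/4, 1/4, 2, 1/4]
R3 ← R3 + (1/2)·R1: [0, 1/2, -5/2, 1/2, 3, 1/2]
R4 ← R4 − (1/4)·R1: [0, 3/4, -3/4, 1/4, 1, 1/4]
R3 ← R3 + (2)·R2: [0, 0, -6, 1, 7, 1]
R4 ← R4 + (3)·R2: [0, 0, -6, 1, 7, 1]
R5 ← R5 − (20)·R2: [0, 0, 36, -6, -42, -6]
R4 ← R4 − R3: [0, 0, 0, 0, 0, 0]
R5 ← R5 + (6)·R3: [0, 0, 0, 0, 0, 0]
3 nonzero rows, so rank(B) = 3.
B has 6 columns; by rank–nullity, nullity = 6 − 3 = 3.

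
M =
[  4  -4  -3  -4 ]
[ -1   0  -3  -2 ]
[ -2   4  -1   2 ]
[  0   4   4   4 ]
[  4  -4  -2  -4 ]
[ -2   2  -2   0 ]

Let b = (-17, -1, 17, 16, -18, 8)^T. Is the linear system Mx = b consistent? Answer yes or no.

Row reduce the augmented matrix [M | b].
R2 ← R2 + (1/4)·R1: [0, -1, -15/4, -3, -21/4]
R3 ← R3 + (1/2)·R1: [0, 2, -5/2, 0, 17/2]
R5 ← R5 − R1: [0, 0, 1, 0, -1]
R6 ← R6 + (1/2)·R1: [0, 0, -7/2, -2, -1/2]
R3 ← R3 + (2)·R2: [0, 0, -10, -6, -2]
R4 ← R4 + (4)·R2: [0, 0, -11, -8, -5]
R4 ← R4 − (11/10)·R3: [0, 0, 0, -7/5, -14/5]
R5 ← R5 + (1/10)·R3: [0, 0, 0, -3/5, -6/5]
R6 ← R6 − (7/20)·R3: [0, 0, 0, 1/10, 1/5]
R5 ← R5 − (3/7)·R4: [0, 0, 0, 0, 0]
R6 ← R6 + (1/14)·R4: [0, 0, 0, 0, 0]
The echelon form has 4 nonzero rows, and every pivot lies in the first 4 columns, so rank(M) = rank([M|b]) = 4.
The system is consistent.

yes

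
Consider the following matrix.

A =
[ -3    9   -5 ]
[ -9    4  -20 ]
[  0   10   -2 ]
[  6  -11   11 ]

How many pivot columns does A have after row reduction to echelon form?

3

Row reduce to echelon form.
R2 ← R2 − (3)·R1: [0, -23, -5]
R4 ← R4 + (2)·R1: [0, 7, 1]
R3 ← R3 + (10/23)·R2: [0, 0, -96/23]
R4 ← R4 + (7/23)·R2: [0, 0, -12/23]
R4 ← R4 − (1/8)·R3: [0, 0, 0]
Echelon form has 3 nonzero rows, so rank(A) = 3.
Each nonzero row contributes one pivot column: 3 pivot columns.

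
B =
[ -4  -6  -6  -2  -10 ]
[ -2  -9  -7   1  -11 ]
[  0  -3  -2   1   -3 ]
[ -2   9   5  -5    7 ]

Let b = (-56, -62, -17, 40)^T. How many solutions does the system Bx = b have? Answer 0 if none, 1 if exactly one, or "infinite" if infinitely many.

Row reduce the augmented matrix [B | b].
R2 ← R2 − (1/2)·R1: [0, -6, -4, 2, -6, -34]
R4 ← R4 − (1/2)·R1: [0, 12, 8, -4, 12, 68]
R3 ← R3 − (1/2)·R2: [0, 0, 0, 0, 0, 0]
R4 ← R4 + (2)·R2: [0, 0, 0, 0, 0, 0]
The echelon form has 2 nonzero rows, and every pivot lies in the first 5 columns, so rank(B) = rank([B|b]) = 2.
The system is consistent.
rank = 2 < 5 unknowns, so there are infinitely many solutions.

infinite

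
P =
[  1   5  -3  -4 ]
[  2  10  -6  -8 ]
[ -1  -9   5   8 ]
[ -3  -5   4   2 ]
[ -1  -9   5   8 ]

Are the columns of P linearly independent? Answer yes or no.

Row reduce P to echelon form.
R2 ← R2 − (2)·R1: [0, 0, 0, 0]
R3 ← R3 + R1: [0, -4, 2, 4]
R4 ← R4 + (3)·R1: [0, 10, -5, -10]
R5 ← R5 + R1: [0, -4, 2, 4]
Swap R2 ↔ R3
R4 ← R4 + (5/2)·R2: [0, 0, 0, 0]
R5 ← R5 − R2: [0, 0, 0, 0]
2 pivots among 4 columns.
Only 2 < 4 pivot columns, so the columns are linearly dependent.

no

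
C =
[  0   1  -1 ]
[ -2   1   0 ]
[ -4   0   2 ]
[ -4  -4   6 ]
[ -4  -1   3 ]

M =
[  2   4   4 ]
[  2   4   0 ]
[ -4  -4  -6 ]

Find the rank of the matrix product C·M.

2

First compute CM:
[[  6,   8,   6],
 [ -2,  -4,  -8],
 [-16, -24, -28],
 [-40, -56, -52],
 [-22, -32, -34]]
Now row reduce the product.
R2 ← R2 + (1/3)·R1: [0, -4/3, -6]
R3 ← R3 + (8/3)·R1: [0, -8/3, -12]
R4 ← R4 + (20/3)·R1: [0, -8/3, -12]
R5 ← R5 + (11/3)·R1: [0, -8/3, -12]
R3 ← R3 − (2)·R2: [0, 0, 0]
R4 ← R4 − (2)·R2: [0, 0, 0]
R5 ← R5 − (2)·R2: [0, 0, 0]
2 nonzero rows, so rank(CM) = 2.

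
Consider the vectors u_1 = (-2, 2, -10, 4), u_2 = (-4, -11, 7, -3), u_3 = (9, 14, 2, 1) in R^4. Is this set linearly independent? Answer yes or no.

yes

Form the matrix with these vectors as rows and row reduce.
R2 ← R2 − (2)·R1: [0, -15, 27, -11]
R3 ← R3 + (9/2)·R1: [0, 23, -43, 19]
R3 ← R3 + (23/15)·R2: [0, 0, -8/5, 32/15]
3 nonzero rows, so the 3 vectors span a space of dimension 3.
Since 3 = 3, the vectors are linearly independent.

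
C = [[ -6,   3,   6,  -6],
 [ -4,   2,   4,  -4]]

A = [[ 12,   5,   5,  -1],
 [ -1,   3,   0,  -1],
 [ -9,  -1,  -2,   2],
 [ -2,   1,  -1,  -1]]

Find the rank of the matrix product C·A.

1

First compute CA:
[[-117, -33, -36,  21],
 [-78, -22, -24,  14]]
Now row reduce the product.
R2 ← R2 − (2/3)·R1: [0, 0, 0, 0]
1 nonzero row, so rank(CA) = 1.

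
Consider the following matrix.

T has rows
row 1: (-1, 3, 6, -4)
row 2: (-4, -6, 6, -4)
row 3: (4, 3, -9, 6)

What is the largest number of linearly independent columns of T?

Row reduce to echelon form.
R2 ← R2 − (4)·R1: [0, -18, -18, 12]
R3 ← R3 + (4)·R1: [0, 15, 15, -10]
R3 ← R3 + (5/6)·R2: [0, 0, 0, 0]
Echelon form has 2 nonzero rows, so rank(T) = 2.
The rank gives the maximum number of linearly independent columns: 2.

2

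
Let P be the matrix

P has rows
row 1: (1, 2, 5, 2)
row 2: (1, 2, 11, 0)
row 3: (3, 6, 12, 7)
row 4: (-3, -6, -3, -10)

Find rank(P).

2

Row reduce to echelon form.
R2 ← R2 − R1: [0, 0, 6, -2]
R3 ← R3 − (3)·R1: [0, 0, -3, 1]
R4 ← R4 + (3)·R1: [0, 0, 12, -4]
R3 ← R3 + (1/2)·R2: [0, 0, 0, 0]
R4 ← R4 − (2)·R2: [0, 0, 0, 0]
Echelon form has 2 nonzero rows, so rank(P) = 2.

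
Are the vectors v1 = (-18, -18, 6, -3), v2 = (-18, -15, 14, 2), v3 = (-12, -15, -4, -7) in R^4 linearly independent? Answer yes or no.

Form the matrix with these vectors as rows and row reduce.
R2 ← R2 − R1: [0, 3, 8, 5]
R3 ← R3 − (2/3)·R1: [0, -3, -8, -5]
R3 ← R3 + R2: [0, 0, 0, 0]
2 nonzero rows, so the 3 vectors span a space of dimension 2.
Since 2 < 3, the vectors are linearly dependent.

no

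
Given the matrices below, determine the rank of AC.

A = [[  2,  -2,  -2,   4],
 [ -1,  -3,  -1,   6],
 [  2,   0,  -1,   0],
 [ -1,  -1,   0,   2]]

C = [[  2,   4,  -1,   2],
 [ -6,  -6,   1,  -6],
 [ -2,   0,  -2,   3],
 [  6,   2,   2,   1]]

First compute AC:
[[ 44,  28,   8,  14],
 [ 54,  26,  12,  19],
 [  6,   8,   0,   1],
 [ 16,   6,   4,   6]]
Now row reduce the product.
R2 ← R2 − (27/22)·R1: [0, -92/11, 24/11, 20/11]
R3 ← R3 − (3/22)·R1: [0, 46/11, -12/11, -10/11]
R4 ← R4 − (4/11)·R1: [0, -46/11, 12/11, 10/11]
R3 ← R3 + (1/2)·R2: [0, 0, 0, 0]
R4 ← R4 − (1/2)·R2: [0, 0, 0, 0]
2 nonzero rows, so rank(AC) = 2.

2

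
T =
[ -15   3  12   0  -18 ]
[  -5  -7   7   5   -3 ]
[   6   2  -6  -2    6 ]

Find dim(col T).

Row reduce to echelon form.
R2 ← R2 − (1/3)·R1: [0, -8, 3, 5, 3]
R3 ← R3 + (2/5)·R1: [0, 16/5, -6/5, -2, -6/5]
R3 ← R3 + (2/5)·R2: [0, 0, 0, 0, 0]
Echelon form has 2 nonzero rows, so rank(T) = 2.
The column space has dimension equal to the rank: 2.

2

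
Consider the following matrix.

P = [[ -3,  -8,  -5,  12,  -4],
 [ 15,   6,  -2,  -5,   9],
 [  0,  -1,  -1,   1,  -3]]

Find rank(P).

Row reduce to echelon form.
R2 ← R2 + (5)·R1: [0, -34, -27, 55, -11]
R3 ← R3 − (1/34)·R2: [0, 0, -7/34, -21/34, -91/34]
Echelon form has 3 nonzero rows, so rank(P) = 3.

3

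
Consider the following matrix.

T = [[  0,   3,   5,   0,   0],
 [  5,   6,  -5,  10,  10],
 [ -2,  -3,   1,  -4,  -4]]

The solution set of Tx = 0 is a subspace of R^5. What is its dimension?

Row reduce to echelon form.
Swap R1 ↔ R2
R3 ← R3 + (2/5)·R1: [0, -3/5, -1, 0, 0]
R3 ← R3 + (1/5)·R2: [0, 0, 0, 0, 0]
2 nonzero rows, so rank(T) = 2.
T has 5 columns; by rank–nullity, nullity = 5 − 2 = 3.

3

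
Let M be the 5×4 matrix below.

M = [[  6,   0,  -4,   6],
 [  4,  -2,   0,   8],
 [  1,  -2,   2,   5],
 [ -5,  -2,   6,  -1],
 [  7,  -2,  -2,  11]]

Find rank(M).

Row reduce to echelon form.
R2 ← R2 − (2/3)·R1: [0, -2, 8/3, 4]
R3 ← R3 − (1/6)·R1: [0, -2, 8/3, 4]
R4 ← R4 + (5/6)·R1: [0, -2, 8/3, 4]
R5 ← R5 − (7/6)·R1: [0, -2, 8/3, 4]
R3 ← R3 − R2: [0, 0, 0, 0]
R4 ← R4 − R2: [0, 0, 0, 0]
R5 ← R5 − R2: [0, 0, 0, 0]
Echelon form has 2 nonzero rows, so rank(M) = 2.

2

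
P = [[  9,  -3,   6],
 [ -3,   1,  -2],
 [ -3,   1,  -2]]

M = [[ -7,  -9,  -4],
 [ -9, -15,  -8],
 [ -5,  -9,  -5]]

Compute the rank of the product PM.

First compute PM:
[[-66, -90, -42],
 [ 22,  30,  14],
 [ 22,  30,  14]]
Now row reduce the product.
R2 ← R2 + (1/3)·R1: [0, 0, 0]
R3 ← R3 + (1/3)·R1: [0, 0, 0]
1 nonzero row, so rank(PM) = 1.

1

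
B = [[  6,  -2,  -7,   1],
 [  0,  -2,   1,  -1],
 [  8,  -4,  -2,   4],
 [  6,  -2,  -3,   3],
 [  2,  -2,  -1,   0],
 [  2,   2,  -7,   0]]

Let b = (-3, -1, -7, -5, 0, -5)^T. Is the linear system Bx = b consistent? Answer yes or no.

no

Row reduce the augmented matrix [B | b].
R3 ← R3 − (4/3)·R1: [0, -4/3, 22/3, 8/3, -3]
R4 ← R4 − R1: [0, 0, 4, 2, -2]
R5 ← R5 − (1/3)·R1: [0, -4/3, 4/3, -1/3, 1]
R6 ← R6 − (1/3)·R1: [0, 8/3, -14/3, -1/3, -4]
R3 ← R3 − (2/3)·R2: [0, 0, 20/3, 10/3, -7/3]
R5 ← R5 − (2/3)·R2: [0, 0, 2/3, 1/3, 5/3]
R6 ← R6 + (4/3)·R2: [0, 0, -10/3, -5/3, -16/3]
R4 ← R4 − (3/5)·R3: [0, 0, 0, 0, -3/5]
R5 ← R5 − (1/10)·R3: [0, 0, 0, 0, 19/10]
R6 ← R6 + (1/2)·R3: [0, 0, 0, 0, -13/2]
R5 ← R5 + (19/6)·R4: [0, 0, 0, 0, 0]
R6 ← R6 − (65/6)·R4: [0, 0, 0, 0, 0]
The echelon form has 4 nonzero rows; the last pivot sits in the augmented column, so rank(B) = 3 but rank([B|b]) = 4.
Since the ranks differ, the system is inconsistent.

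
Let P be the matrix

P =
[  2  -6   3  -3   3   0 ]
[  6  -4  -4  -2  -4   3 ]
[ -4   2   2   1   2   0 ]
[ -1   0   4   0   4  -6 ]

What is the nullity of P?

Row reduce to echelon form.
R2 ← R2 − (3)·R1: [0, 14, -13, 7, -13, 3]
R3 ← R3 + (2)·R1: [0, -10, 8, -5, 8, 0]
R4 ← R4 + (1/2)·R1: [0, -3, 11/2, -3/2, 11/2, -6]
R3 ← R3 + (5/7)·R2: [0, 0, -9/7, 0, -9/7, 15/7]
R4 ← R4 + (3/14)·R2: [0, 0, 19/7, 0, 19/7, -75/14]
R4 ← R4 + (19/9)·R3: [0, 0, 0, 0, 0, -5/6]
4 nonzero rows, so rank(P) = 4.
P has 6 columns; by rank–nullity, nullity = 6 − 4 = 2.

2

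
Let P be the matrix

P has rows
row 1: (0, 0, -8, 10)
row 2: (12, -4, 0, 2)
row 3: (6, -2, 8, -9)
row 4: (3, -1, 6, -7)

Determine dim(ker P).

Row reduce to echelon form.
Swap R1 ↔ R2
R3 ← R3 − (1/2)·R1: [0, 0, 8, -10]
R4 ← R4 − (1/4)·R1: [0, 0, 6, -15/2]
R3 ← R3 + R2: [0, 0, 0, 0]
R4 ← R4 + (3/4)·R2: [0, 0, 0, 0]
2 nonzero rows, so rank(P) = 2.
P has 4 columns; by rank–nullity, nullity = 4 − 2 = 2.

2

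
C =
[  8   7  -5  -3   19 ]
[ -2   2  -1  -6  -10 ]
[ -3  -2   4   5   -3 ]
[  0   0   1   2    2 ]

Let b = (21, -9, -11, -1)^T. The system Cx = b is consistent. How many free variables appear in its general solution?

2

Row reduce the augmented matrix [C | b].
R2 ← R2 + (1/4)·R1: [0, 15/4, -9/4, -27/4, -21/4, -15/4]
R3 ← R3 + (3/8)·R1: [0, 5/8, 17/8, 31/8, 33/8, -25/8]
R3 ← R3 − (1/6)·R2: [0, 0, 5/2, 5, 5, -5/2]
R4 ← R4 − (2/5)·R3: [0, 0, 0, 0, 0, 0]
The echelon form has 3 nonzero rows, and every pivot lies in the first 5 columns, so rank(C) = rank([C|b]) = 3.
The system is consistent.
Free variables = (unknowns) − (rank) = 5 − 3 = 2.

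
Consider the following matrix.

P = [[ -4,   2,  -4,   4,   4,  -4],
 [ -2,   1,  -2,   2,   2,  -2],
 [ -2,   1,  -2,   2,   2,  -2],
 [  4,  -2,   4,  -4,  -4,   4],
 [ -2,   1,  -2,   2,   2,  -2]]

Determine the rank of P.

Row reduce to echelon form.
R2 ← R2 − (1/2)·R1: [0, 0, 0, 0, 0, 0]
R3 ← R3 − (1/2)·R1: [0, 0, 0, 0, 0, 0]
R4 ← R4 + R1: [0, 0, 0, 0, 0, 0]
R5 ← R5 − (1/2)·R1: [0, 0, 0, 0, 0, 0]
Echelon form has 1 nonzero row, so rank(P) = 1.

1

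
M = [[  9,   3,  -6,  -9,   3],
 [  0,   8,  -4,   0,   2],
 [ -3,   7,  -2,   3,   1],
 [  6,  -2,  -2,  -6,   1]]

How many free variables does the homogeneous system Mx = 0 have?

3

Row reduce to echelon form.
R3 ← R3 + (1/3)·R1: [0, 8, -4, 0, 2]
R4 ← R4 − (2/3)·R1: [0, -4, 2, 0, -1]
R3 ← R3 − R2: [0, 0, 0, 0, 0]
R4 ← R4 + (1/2)·R2: [0, 0, 0, 0, 0]
2 nonzero rows, so rank(M) = 2.
M has 5 columns; by rank–nullity, nullity = 5 − 2 = 3.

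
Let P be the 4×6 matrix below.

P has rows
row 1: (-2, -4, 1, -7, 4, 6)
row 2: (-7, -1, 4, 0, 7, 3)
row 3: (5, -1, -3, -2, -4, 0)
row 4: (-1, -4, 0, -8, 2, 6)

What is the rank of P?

Row reduce to echelon form.
R2 ← R2 − (7/2)·R1: [0, 13, 1/2, 49/2, -7, -18]
R3 ← R3 + (5/2)·R1: [0, -11, -1/2, -39/2, 6, 15]
R4 ← R4 − (1/2)·R1: [0, -2, -1/2, -9/2, 0, 3]
R3 ← R3 + (11/13)·R2: [0, 0, -1/13, 16/13, 1/13, -3/13]
R4 ← R4 + (2/13)·R2: [0, 0, -11/26, -19/26, -14/13, 3/13]
R4 ← R4 − (11/2)·R3: [0, 0, 0, -15/2, -3/2, 3/2]
Echelon form has 4 nonzero rows, so rank(P) = 4.

4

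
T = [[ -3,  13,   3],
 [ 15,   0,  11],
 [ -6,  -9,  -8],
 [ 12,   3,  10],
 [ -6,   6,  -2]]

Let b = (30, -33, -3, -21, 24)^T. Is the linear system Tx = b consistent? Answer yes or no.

yes

Row reduce the augmented matrix [T | b].
R2 ← R2 + (5)·R1: [0, 65, 26, 117]
R3 ← R3 − (2)·R1: [0, -35, -14, -63]
R4 ← R4 + (4)·R1: [0, 55, 22, 99]
R5 ← R5 − (2)·R1: [0, -20, -8, -36]
R3 ← R3 + (7/13)·R2: [0, 0, 0, 0]
R4 ← R4 − (11/13)·R2: [0, 0, 0, 0]
R5 ← R5 + (4/13)·R2: [0, 0, 0, 0]
The echelon form has 2 nonzero rows, and every pivot lies in the first 3 columns, so rank(T) = rank([T|b]) = 2.
The system is consistent.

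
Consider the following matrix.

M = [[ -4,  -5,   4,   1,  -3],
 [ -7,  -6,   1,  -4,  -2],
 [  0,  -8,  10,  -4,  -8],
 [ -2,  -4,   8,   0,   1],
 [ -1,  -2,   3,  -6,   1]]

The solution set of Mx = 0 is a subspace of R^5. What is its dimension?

Row reduce to echelon form.
R2 ← R2 − (7/4)·R1: [0, 11/4, -6, -23/4, 13/4]
R4 ← R4 − (1/2)·R1: [0, -3/2, 6, -1/2, 5/2]
R5 ← R5 − (1/4)·R1: [0, -3/4, 2, -25/4, 7/4]
R3 ← R3 + (32/11)·R2: [0, 0, -82/11, -228/11, 16/11]
R4 ← R4 + (6/11)·R2: [0, 0, 30/11, -40/11, 47/11]
R5 ← R5 + (3/11)·R2: [0, 0, 4/11, -86/11, 29/11]
R4 ← R4 + (15/41)·R3: [0, 0, 0, -460/41, 197/41]
R5 ← R5 + (2/41)·R3: [0, 0, 0, -362/41, 111/41]
R5 ← R5 − (181/230)·R4: [0, 0, 0, 0, -247/230]
5 nonzero rows, so rank(M) = 5.
M has 5 columns; by rank–nullity, nullity = 5 − 5 = 0.

0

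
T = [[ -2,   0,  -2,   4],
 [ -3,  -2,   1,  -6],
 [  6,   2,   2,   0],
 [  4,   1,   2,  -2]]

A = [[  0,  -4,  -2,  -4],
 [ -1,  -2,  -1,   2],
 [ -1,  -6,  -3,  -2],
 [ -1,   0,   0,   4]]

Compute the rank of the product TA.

First compute TA:
[[ -2,  20,  10,  28],
 [  7,  10,   5, -18],
 [ -4, -40, -20, -24],
 [ -1, -30, -15, -26]]
Now row reduce the product.
R2 ← R2 + (7/2)·R1: [0, 80, 40, 80]
R3 ← R3 − (2)·R1: [0, -80, -40, -80]
R4 ← R4 − (1/2)·R1: [0, -40, -20, -40]
R3 ← R3 + R2: [0, 0, 0, 0]
R4 ← R4 + (1/2)·R2: [0, 0, 0, 0]
2 nonzero rows, so rank(TA) = 2.

2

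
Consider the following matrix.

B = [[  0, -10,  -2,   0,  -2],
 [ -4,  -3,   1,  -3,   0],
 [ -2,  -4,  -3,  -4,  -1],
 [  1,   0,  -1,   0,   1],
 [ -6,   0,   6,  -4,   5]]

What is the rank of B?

5

Row reduce to echelon form.
Swap R1 ↔ R2
R3 ← R3 − (1/2)·R1: [0, -5/2, -7/2, -5/2, -1]
R4 ← R4 + (1/4)·R1: [0, -3/4, -3/4, -3/4, 1]
R5 ← R5 − (3/2)·R1: [0, 9/2, 9/2, 1/2, 5]
R3 ← R3 − (1/4)·R2: [0, 0, -3, -5/2, -1/2]
R4 ← R4 − (3/40)·R2: [0, 0, -3/5, -3/4, 23/20]
R5 ← R5 + (9/20)·R2: [0, 0, 18/5, 1/2, 41/10]
R4 ← R4 − (1/5)·R3: [0, 0, 0, -1/4, 5/4]
R5 ← R5 + (6/5)·R3: [0, 0, 0, -5/2, 7/2]
R5 ← R5 − (10)·R4: [0, 0, 0, 0, -9]
Echelon form has 5 nonzero rows, so rank(B) = 5.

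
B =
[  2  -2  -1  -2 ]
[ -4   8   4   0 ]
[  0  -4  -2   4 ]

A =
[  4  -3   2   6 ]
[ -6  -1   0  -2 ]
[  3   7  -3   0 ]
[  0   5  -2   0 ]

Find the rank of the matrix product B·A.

First compute BA:
[[ 17, -21,  11,  16],
 [-52,  32, -20, -40],
 [ 18,  10,  -2,   8]]
Now row reduce the product.
R2 ← R2 + (52/17)·R1: [0, -548/17, 232/17, 152/17]
R3 ← R3 − (18/17)·R1: [0, 548/17, -232/17, -152/17]
R3 ← R3 + R2: [0, 0, 0, 0]
2 nonzero rows, so rank(BA) = 2.

2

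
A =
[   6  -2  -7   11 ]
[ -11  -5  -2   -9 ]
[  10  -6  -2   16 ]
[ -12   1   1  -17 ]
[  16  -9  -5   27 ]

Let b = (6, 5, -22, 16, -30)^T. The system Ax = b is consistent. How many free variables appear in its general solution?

0

Row reduce the augmented matrix [A | b].
R2 ← R2 + (11/6)·R1: [0, -26/3, -89/6, 67/6, 16]
R3 ← R3 − (5/3)·R1: [0, -8/3, 29/3, -7/3, -32]
R4 ← R4 + (2)·R1: [0, -3, -13, 5, 28]
R5 ← R5 − (8/3)·R1: [0, -11/3, 41/3, -7/3, -46]
R3 ← R3 − (4/13)·R2: [0, 0, 185/13, -75/13, -480/13]
R4 ← R4 − (9/26)·R2: [0, 0, -409/52, 59/52, 292/13]
R5 ← R5 − (11/26)·R2: [0, 0, 1037/52, -367/52, -686/13]
R4 ← R4 + (409/740)·R3: [0, 0, 0, -76/37, 76/37]
R5 ← R5 − (1037/740)·R3: [0, 0, 0, 38/37, -38/37]
R5 ← R5 + (1/2)·R4: [0, 0, 0, 0, 0]
The echelon form has 4 nonzero rows, and every pivot lies in the first 4 columns, so rank(A) = rank([A|b]) = 4.
The system is consistent.
Free variables = (unknowns) − (rank) = 4 − 4 = 0.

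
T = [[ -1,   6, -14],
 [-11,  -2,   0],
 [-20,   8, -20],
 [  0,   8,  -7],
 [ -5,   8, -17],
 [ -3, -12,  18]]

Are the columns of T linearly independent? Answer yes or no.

yes

Row reduce T to echelon form.
R2 ← R2 − (11)·R1: [0, -68, 154]
R3 ← R3 − (20)·R1: [0, -112, 260]
R5 ← R5 − (5)·R1: [0, -22, 53]
R6 ← R6 − (3)·R1: [0, -30, 60]
R3 ← R3 − (28/17)·R2: [0, 0, 108/17]
R4 ← R4 + (2/17)·R2: [0, 0, 189/17]
R5 ← R5 − (11/34)·R2: [0, 0, 54/17]
R6 ← R6 − (15/34)·R2: [0, 0, -135/17]
R4 ← R4 − (7/4)·R3: [0, 0, 0]
R5 ← R5 − (1/2)·R3: [0, 0, 0]
R6 ← R6 + (5/4)·R3: [0, 0, 0]
3 pivots among 3 columns.
Every column is a pivot column, so the columns are linearly independent.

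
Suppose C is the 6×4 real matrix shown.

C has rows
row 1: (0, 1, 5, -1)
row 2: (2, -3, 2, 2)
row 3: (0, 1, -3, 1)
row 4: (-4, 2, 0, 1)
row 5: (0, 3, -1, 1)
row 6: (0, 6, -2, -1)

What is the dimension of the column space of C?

Row reduce to echelon form.
Swap R1 ↔ R2
R4 ← R4 + (2)·R1: [0, -4, 4, 5]
R3 ← R3 − R2: [0, 0, -8, 2]
R4 ← R4 + (4)·R2: [0, 0, 24, 1]
R5 ← R5 − (3)·R2: [0, 0, -16, 4]
R6 ← R6 − (6)·R2: [0, 0, -32, 5]
R4 ← R4 + (3)·R3: [0, 0, 0, 7]
R5 ← R5 − (2)·R3: [0, 0, 0, 0]
R6 ← R6 − (4)·R3: [0, 0, 0, -3]
R6 ← R6 + (3/7)·R4: [0, 0, 0, 0]
Echelon form has 4 nonzero rows, so rank(C) = 4.
The column space has dimension equal to the rank: 4.

4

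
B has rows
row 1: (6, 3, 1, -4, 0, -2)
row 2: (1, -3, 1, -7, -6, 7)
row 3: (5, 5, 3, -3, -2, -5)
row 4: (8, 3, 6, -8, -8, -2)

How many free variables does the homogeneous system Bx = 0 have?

Row reduce to echelon form.
R2 ← R2 − (1/6)·R1: [0, -7/2, 5/6, -19/3, -6, 22/3]
R3 ← R3 − (5/6)·R1: [0, 5/2, 13/6, 1/3, -2, -10/3]
R4 ← R4 − (4/3)·R1: [0, -1, 14/3, -8/3, -8, 2/3]
R3 ← R3 + (5/7)·R2: [0, 0, 58/21, -88/21, -44/7, 40/21]
R4 ← R4 − (2/7)·R2: [0, 0, 31/7, -6/7, -44/7, -10/7]
R4 ← R4 − (93/58)·R3: [0, 0, 0, 170/29, 110/29, -130/29]
4 nonzero rows, so rank(B) = 4.
B has 6 columns; by rank–nullity, nullity = 6 − 4 = 2.

2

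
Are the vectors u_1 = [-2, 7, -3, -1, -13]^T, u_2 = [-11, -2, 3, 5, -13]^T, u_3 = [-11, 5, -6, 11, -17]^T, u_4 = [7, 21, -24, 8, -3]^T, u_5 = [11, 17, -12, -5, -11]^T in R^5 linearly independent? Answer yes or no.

Form the matrix with these vectors as rows and row reduce.
R2 ← R2 − (11/2)·R1: [0, -81/2, 39/2, 21/2, 117/2]
R3 ← R3 − (11/2)·R1: [0, -67/2, 21/2, 33/2, 109/2]
R4 ← R4 + (7/2)·R1: [0, 91/2, -69/2, 9/2, -97/2]
R5 ← R5 + (11/2)·R1: [0, 111/2, -57/2, -21/2, -165/2]
R3 ← R3 − (67/81)·R2: [0, 0, -152/27, 211/27, 55/9]
R4 ← R4 + (91/81)·R2: [0, 0, -340/27, 440/27, 155/9]
R5 ← R5 + (37/27)·R2: [0, 0, -16/9, 35/9, -7/3]
R4 ← R4 − (85/38)·R3: [0, 0, 0, -45/38, 135/38]
R5 ← R5 − (6/19)·R3: [0, 0, 0, 27/19, -81/19]
R5 ← R5 + (6/5)·R4: [0, 0, 0, 0, 0]
4 nonzero rows, so the 5 vectors span a space of dimension 4.
Since 4 < 5, the vectors are linearly dependent.

no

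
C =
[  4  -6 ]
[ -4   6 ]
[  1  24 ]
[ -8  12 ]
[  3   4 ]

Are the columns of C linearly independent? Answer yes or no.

yes

Row reduce C to echelon form.
R2 ← R2 + R1: [0, 0]
R3 ← R3 − (1/4)·R1: [0, 51/2]
R4 ← R4 + (2)·R1: [0, 0]
R5 ← R5 − (3/4)·R1: [0, 17/2]
Swap R2 ↔ R3
R5 ← R5 − (1/3)·R2: [0, 0]
2 pivots among 2 columns.
Every column is a pivot column, so the columns are linearly independent.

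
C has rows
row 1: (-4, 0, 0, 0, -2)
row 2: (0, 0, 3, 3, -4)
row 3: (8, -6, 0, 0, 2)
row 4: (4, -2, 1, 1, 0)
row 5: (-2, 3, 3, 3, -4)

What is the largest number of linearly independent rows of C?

Row reduce to echelon form.
R3 ← R3 + (2)·R1: [0, -6, 0, 0, -2]
R4 ← R4 + R1: [0, -2, 1, 1, -2]
R5 ← R5 − (1/2)·R1: [0, 3, 3, 3, -3]
Swap R2 ↔ R3
R4 ← R4 − (1/3)·R2: [0, 0, 1, 1, -4/3]
R5 ← R5 + (1/2)·R2: [0, 0, 3, 3, -4]
R4 ← R4 − (1/3)·R3: [0, 0, 0, 0, 0]
R5 ← R5 − R3: [0, 0, 0, 0, 0]
Echelon form has 3 nonzero rows, so rank(C) = 3.
The rank gives the maximum number of linearly independent rows: 3.

3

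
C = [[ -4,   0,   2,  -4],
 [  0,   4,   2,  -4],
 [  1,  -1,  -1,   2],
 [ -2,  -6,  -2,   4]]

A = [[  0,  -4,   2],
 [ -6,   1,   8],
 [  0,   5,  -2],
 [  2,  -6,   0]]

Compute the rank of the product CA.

First compute CA:
[[ -8,  50, -12],
 [-32,  38,  28],
 [ 10, -22,  -4],
 [ 44, -32, -48]]
Now row reduce the product.
R2 ← R2 − (4)·R1: [0, -162, 76]
R3 ← R3 + (5/4)·R1: [0, 81/2, -19]
R4 ← R4 + (11/2)·R1: [0, 243, -114]
R3 ← R3 + (1/4)·R2: [0, 0, 0]
R4 ← R4 + (3/2)·R2: [0, 0, 0]
2 nonzero rows, so rank(CA) = 2.

2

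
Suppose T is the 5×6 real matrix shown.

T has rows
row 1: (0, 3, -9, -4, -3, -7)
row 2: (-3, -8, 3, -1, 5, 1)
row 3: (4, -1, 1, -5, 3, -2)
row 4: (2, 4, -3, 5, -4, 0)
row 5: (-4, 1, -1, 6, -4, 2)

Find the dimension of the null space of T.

1

Row reduce to echelon form.
Swap R1 ↔ R2
R3 ← R3 + (4/3)·R1: [0, -35/3, 5, -19/3, 29/3, -2/3]
R4 ← R4 + (2/3)·R1: [0, -4/3, -1, 13/3, -2/3, 2/3]
R5 ← R5 − (4/3)·R1: [0, 35/3, -5, 22/3, -32/3, 2/3]
R3 ← R3 + (35/9)·R2: [0, 0, -30, -197/9, -2, -251/9]
R4 ← R4 + (4/9)·R2: [0, 0, -5, 23/9, -2, -22/9]
R5 ← R5 − (35/9)·R2: [0, 0, 30, 206/9, 1, 251/9]
R4 ← R4 − (1/6)·R3: [0, 0, 0, 335/54, -5/3, 119/54]
R5 ← R5 + R3: [0, 0, 0, 1, -1, 0]
R5 ← R5 − (54/335)·R4: [0, 0, 0, 0, -49/67, -119/335]
5 nonzero rows, so rank(T) = 5.
T has 6 columns; by rank–nullity, nullity = 6 − 5 = 1.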